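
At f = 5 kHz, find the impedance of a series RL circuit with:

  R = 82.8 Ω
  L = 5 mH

Step 1 — Angular frequency: ω = 2π·f = 2π·5000 = 3.142e+04 rad/s.
Step 2 — Component impedances:
  R: Z = R = 82.8 Ω
  L: Z = jωL = j·3.142e+04·0.005 = 0 + j157.1 Ω
Step 3 — Series combination: Z_total = R + L = 82.8 + j157.1 Ω = 177.6∠62.2° Ω.

Z = 82.8 + j157.1 Ω = 177.6∠62.2° Ω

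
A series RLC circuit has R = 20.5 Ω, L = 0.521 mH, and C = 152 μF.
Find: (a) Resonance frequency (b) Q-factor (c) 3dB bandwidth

Step 1 — Resonance: ω₀ = 1/√(LC) = 1/√(0.000521·0.000152) = 3554 rad/s.
Step 2 — f₀ = ω₀/(2π) = 565.6 Hz.
Step 3 — Series Q: Q = ω₀L/R = 3554·0.000521/20.5 = 0.09031.
Step 4 — Bandwidth: Δω = ω₀/Q = 3.935e+04 rad/s; BW = Δω/(2π) = 6262 Hz.

(a) f₀ = 565.6 Hz  (b) Q = 0.09031  (c) BW = 6262 Hz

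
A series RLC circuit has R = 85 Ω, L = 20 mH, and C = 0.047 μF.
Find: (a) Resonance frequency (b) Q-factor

Step 1 — Resonance condition Im(Z)=0 gives ω₀ = 1/√(LC).
Step 2 — ω₀ = 1/√(0.02·4.7e-08) = 3.262e+04 rad/s.
Step 3 — f₀ = ω₀/(2π) = 5191 Hz.
Step 4 — Series Q: Q = ω₀L/R = 3.262e+04·0.02/85 = 7.674.

(a) f₀ = 5191 Hz  (b) Q = 7.674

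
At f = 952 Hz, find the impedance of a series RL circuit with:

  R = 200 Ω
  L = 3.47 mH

Step 1 — Angular frequency: ω = 2π·f = 2π·952 = 5982 rad/s.
Step 2 — Component impedances:
  R: Z = R = 200 Ω
  L: Z = jωL = j·5982·0.00347 = 0 + j20.76 Ω
Step 3 — Series combination: Z_total = R + L = 200 + j20.76 Ω = 201.1∠5.9° Ω.

Z = 200 + j20.76 Ω = 201.1∠5.9° Ω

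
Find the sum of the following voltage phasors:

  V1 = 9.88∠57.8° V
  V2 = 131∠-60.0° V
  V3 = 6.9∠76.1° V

Step 1 — Convert each phasor to rectangular form:
  V1 = 9.88·(cos(57.8°) + j·sin(57.8°)) = 5.265 + j8.36 V
  V2 = 131·(cos(-60.0°) + j·sin(-60.0°)) = 65.5 - j113.4 V
  V3 = 6.9·(cos(76.1°) + j·sin(76.1°)) = 1.658 + j6.698 V
Step 2 — Sum components: V_total = 72.42 - j98.39 V.
Step 3 — Convert to polar: |V_total| = 122.2 V, ∠V_total = -53.6°.

V_total = 122.2∠-53.6° V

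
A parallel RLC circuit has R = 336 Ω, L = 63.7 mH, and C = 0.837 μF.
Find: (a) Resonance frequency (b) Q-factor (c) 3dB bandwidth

Step 1 — Resonance: ω₀ = 1/√(LC) = 1/√(0.0637·8.37e-07) = 4331 rad/s.
Step 2 — f₀ = ω₀/(2π) = 689.3 Hz.
Step 3 — Parallel Q: Q = R/(ω₀L) = 336/(4331·0.0637) = 1.218.
Step 4 — Bandwidth: Δω = ω₀/Q = 3556 rad/s; BW = Δω/(2π) = 565.9 Hz.

(a) f₀ = 689.3 Hz  (b) Q = 1.218  (c) BW = 565.9 Hz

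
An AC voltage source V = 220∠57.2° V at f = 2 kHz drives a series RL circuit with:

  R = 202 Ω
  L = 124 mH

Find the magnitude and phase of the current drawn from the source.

Step 1 — Angular frequency: ω = 2π·f = 2π·2000 = 1.257e+04 rad/s.
Step 2 — Component impedances:
  R: Z = R = 202 Ω
  L: Z = jωL = j·1.257e+04·0.124 = 0 + j1558 Ω
Step 3 — Series combination: Z_total = R + L = 202 + j1558 Ω = 1571∠82.6° Ω.
Step 4 — Source phasor: V = 220∠57.2° V = 119.2 + j184.9 V.
Step 5 — Ohm's law: I = V / Z_total = (119.2 + j184.9) / (202 + j1558) = 0.1265 - j0.06009 A.
Step 6 — Convert to polar: |I| = 0.14 A, ∠I = -25.4°.

I = 0.14∠-25.4° A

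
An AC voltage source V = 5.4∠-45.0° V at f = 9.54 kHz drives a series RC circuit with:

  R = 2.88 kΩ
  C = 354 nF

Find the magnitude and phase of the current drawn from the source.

Step 1 — Angular frequency: ω = 2π·f = 2π·9540 = 5.994e+04 rad/s.
Step 2 — Component impedances:
  R: Z = R = 2880 Ω
  C: Z = 1/(jωC) = -j/(ω·C) = 0 - j47.13 Ω
Step 3 — Series combination: Z_total = R + C = 2880 - j47.13 Ω = 2880∠-0.9° Ω.
Step 4 — Source phasor: V = 5.4∠-45.0° V = 3.818 - j3.818 V.
Step 5 — Ohm's law: I = V / Z_total = (3.818 - j3.818) / (2880 - j47.13) = 0.001347 - j0.001304 A.
Step 6 — Convert to polar: |I| = 0.001875 A, ∠I = -44.1°.

I = 0.001875∠-44.1° A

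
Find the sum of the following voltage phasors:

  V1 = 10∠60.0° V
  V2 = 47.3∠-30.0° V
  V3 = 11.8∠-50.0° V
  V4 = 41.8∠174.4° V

Step 1 — Convert each phasor to rectangular form:
  V1 = 10·(cos(60.0°) + j·sin(60.0°)) = 5 + j8.66 V
  V2 = 47.3·(cos(-30.0°) + j·sin(-30.0°)) = 40.96 - j23.65 V
  V3 = 11.8·(cos(-50.0°) + j·sin(-50.0°)) = 7.585 - j9.039 V
  V4 = 41.8·(cos(174.4°) + j·sin(174.4°)) = -41.6 + j4.079 V
Step 2 — Sum components: V_total = 11.95 - j19.95 V.
Step 3 — Convert to polar: |V_total| = 23.25 V, ∠V_total = -59.1°.

V_total = 23.25∠-59.1° V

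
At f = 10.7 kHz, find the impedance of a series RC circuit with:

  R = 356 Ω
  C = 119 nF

Step 1 — Angular frequency: ω = 2π·f = 2π·1.07e+04 = 6.723e+04 rad/s.
Step 2 — Component impedances:
  R: Z = R = 356 Ω
  C: Z = 1/(jωC) = -j/(ω·C) = 0 - j125 Ω
Step 3 — Series combination: Z_total = R + C = 356 - j125 Ω = 377.3∠-19.3° Ω.

Z = 356 - j125 Ω = 377.3∠-19.3° Ω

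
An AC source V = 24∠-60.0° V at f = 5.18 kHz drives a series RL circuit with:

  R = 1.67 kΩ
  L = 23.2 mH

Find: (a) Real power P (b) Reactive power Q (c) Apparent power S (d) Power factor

Step 1 — Angular frequency: ω = 2π·f = 2π·5180 = 3.255e+04 rad/s.
Step 2 — Component impedances:
  R: Z = R = 1670 Ω
  L: Z = jωL = j·3.255e+04·0.0232 = 0 + j755.1 Ω
Step 3 — Series combination: Z_total = R + L = 1670 + j755.1 Ω = 1833∠24.3° Ω.
Step 4 — Source phasor: V = 24∠-60.0° V = 12 - j20.78 V.
Step 5 — Current: I = V / Z = 0.001294 - j0.01303 A = 0.01309∠-84.3° A.
Step 6 — Complex power: S = V·I* = 0.2864 + j0.1295 VA.
Step 7 — Real power: P = Re(S) = 0.2864 W.
Step 8 — Reactive power: Q = Im(S) = 0.1295 VAR.
Step 9 — Apparent power: |S| = 0.3143 VA.
Step 10 — Power factor: PF = P/|S| = 0.9112 (lagging).

(a) P = 0.2864 W  (b) Q = 0.1295 VAR  (c) S = 0.3143 VA  (d) PF = 0.9112 (lagging)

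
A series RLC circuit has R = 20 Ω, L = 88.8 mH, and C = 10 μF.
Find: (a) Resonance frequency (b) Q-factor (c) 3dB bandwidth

Step 1 — Resonance: ω₀ = 1/√(LC) = 1/√(0.0888·1e-05) = 1061 rad/s.
Step 2 — f₀ = ω₀/(2π) = 168.9 Hz.
Step 3 — Series Q: Q = ω₀L/R = 1061·0.0888/20 = 4.712.
Step 4 — Bandwidth: Δω = ω₀/Q = 225.2 rad/s; BW = Δω/(2π) = 35.85 Hz.

(a) f₀ = 168.9 Hz  (b) Q = 4.712  (c) BW = 35.85 Hz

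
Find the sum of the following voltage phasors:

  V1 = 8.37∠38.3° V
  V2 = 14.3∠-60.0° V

Step 1 — Convert each phasor to rectangular form:
  V1 = 8.37·(cos(38.3°) + j·sin(38.3°)) = 6.569 + j5.188 V
  V2 = 14.3·(cos(-60.0°) + j·sin(-60.0°)) = 7.15 - j12.38 V
Step 2 — Sum components: V_total = 13.72 - j7.197 V.
Step 3 — Convert to polar: |V_total| = 15.49 V, ∠V_total = -27.7°.

V_total = 15.49∠-27.7° V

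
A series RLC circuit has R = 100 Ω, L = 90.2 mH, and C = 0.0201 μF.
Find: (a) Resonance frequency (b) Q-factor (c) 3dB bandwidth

Step 1 — Resonance: ω₀ = 1/√(LC) = 1/√(0.0902·2.01e-08) = 2.349e+04 rad/s.
Step 2 — f₀ = ω₀/(2π) = 3738 Hz.
Step 3 — Series Q: Q = ω₀L/R = 2.349e+04·0.0902/100 = 21.18.
Step 4 — Bandwidth: Δω = ω₀/Q = 1109 rad/s; BW = Δω/(2π) = 176.4 Hz.

(a) f₀ = 3738 Hz  (b) Q = 21.18  (c) BW = 176.4 Hz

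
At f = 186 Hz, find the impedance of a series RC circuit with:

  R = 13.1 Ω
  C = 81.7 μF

Step 1 — Angular frequency: ω = 2π·f = 2π·186 = 1169 rad/s.
Step 2 — Component impedances:
  R: Z = R = 13.1 Ω
  C: Z = 1/(jωC) = -j/(ω·C) = 0 - j10.47 Ω
Step 3 — Series combination: Z_total = R + C = 13.1 - j10.47 Ω = 16.77∠-38.6° Ω.

Z = 13.1 - j10.47 Ω = 16.77∠-38.6° Ω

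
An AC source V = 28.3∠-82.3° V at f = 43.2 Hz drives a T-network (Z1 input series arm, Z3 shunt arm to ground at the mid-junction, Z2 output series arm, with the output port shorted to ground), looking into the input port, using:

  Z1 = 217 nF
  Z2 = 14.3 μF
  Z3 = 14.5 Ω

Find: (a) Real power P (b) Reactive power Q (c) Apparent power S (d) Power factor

Step 1 — Angular frequency: ω = 2π·f = 2π·43.2 = 271.4 rad/s.
Step 2 — Component impedances:
  Z1: Z = 1/(jωC) = -j/(ω·C) = 0 - j1.698e+04 Ω
  Z2: Z = 1/(jωC) = -j/(ω·C) = 0 - j257.6 Ω
  Z3: Z = R = 14.5 Ω
Step 3 — With the output port shorted to ground, the output series arm Z2 runs from the junction to ground; the shunt arm Z3 also runs from the junction to ground. They appear in parallel: Z3 || Z2 = 14.45 - j0.8135 Ω.
Step 4 — Series with input arm Z1: Z_in = Z1 + (Z3 || Z2) = 14.45 - j1.698e+04 Ω = 1.698e+04∠-90.0° Ω.
Step 5 — Source phasor: V = 28.3∠-82.3° V = 3.792 - j28.04 V.
Step 6 — Current: I = V / Z = 0.001652 + j0.0002219 A = 0.001667∠7.7° A.
Step 7 — Complex power: S = V·I* = 4.016e-05 - j0.04717 VA.
Step 8 — Real power: P = Re(S) = 4.016e-05 W.
Step 9 — Reactive power: Q = Im(S) = -0.04717 VAR.
Step 10 — Apparent power: |S| = 0.04717 VA.
Step 11 — Power factor: PF = P/|S| = 0.0008513 (leading).

(a) P = 4.016e-05 W  (b) Q = -0.04717 VAR  (c) S = 0.04717 VA  (d) PF = 0.0008513 (leading)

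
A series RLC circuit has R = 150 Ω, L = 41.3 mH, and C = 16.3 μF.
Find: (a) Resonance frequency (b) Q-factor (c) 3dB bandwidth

Step 1 — Resonance: ω₀ = 1/√(LC) = 1/√(0.0413·1.63e-05) = 1219 rad/s.
Step 2 — f₀ = ω₀/(2π) = 194 Hz.
Step 3 — Series Q: Q = ω₀L/R = 1219·0.0413/150 = 0.3356.
Step 4 — Bandwidth: Δω = ω₀/Q = 3632 rad/s; BW = Δω/(2π) = 578 Hz.

(a) f₀ = 194 Hz  (b) Q = 0.3356  (c) BW = 578 Hz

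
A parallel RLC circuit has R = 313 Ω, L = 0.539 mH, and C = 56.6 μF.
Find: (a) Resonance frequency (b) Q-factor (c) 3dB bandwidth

Step 1 — Resonance: ω₀ = 1/√(LC) = 1/√(0.000539·5.66e-05) = 5725 rad/s.
Step 2 — f₀ = ω₀/(2π) = 911.2 Hz.
Step 3 — Parallel Q: Q = R/(ω₀L) = 313/(5725·0.000539) = 101.4.
Step 4 — Bandwidth: Δω = ω₀/Q = 56.45 rad/s; BW = Δω/(2π) = 8.984 Hz.

(a) f₀ = 911.2 Hz  (b) Q = 101.4  (c) BW = 8.984 Hz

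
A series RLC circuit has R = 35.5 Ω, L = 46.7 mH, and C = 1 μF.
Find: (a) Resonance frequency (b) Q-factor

Step 1 — Resonance condition Im(Z)=0 gives ω₀ = 1/√(LC).
Step 2 — ω₀ = 1/√(0.0467·1e-06) = 4627 rad/s.
Step 3 — f₀ = ω₀/(2π) = 736.5 Hz.
Step 4 — Series Q: Q = ω₀L/R = 4627·0.0467/35.5 = 6.087.

(a) f₀ = 736.5 Hz  (b) Q = 6.087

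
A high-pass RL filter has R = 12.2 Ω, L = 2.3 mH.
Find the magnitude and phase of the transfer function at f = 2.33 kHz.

Step 1 — Angular frequency: ω = 2π·2330 = 1.464e+04 rad/s.
Step 2 — Transfer function: H(jω) = jωL/(R + jωL).
Step 3 — Numerator jωL = j·33.67; denominator R + jωL = 12.2 + j33.67.
Step 4 — H = 0.884 + j0.3203.
Step 5 — Magnitude: |H| = 0.9402 (-0.5 dB); phase: φ = 19.9°.

|H| = 0.9402 (-0.5 dB), φ = 19.9°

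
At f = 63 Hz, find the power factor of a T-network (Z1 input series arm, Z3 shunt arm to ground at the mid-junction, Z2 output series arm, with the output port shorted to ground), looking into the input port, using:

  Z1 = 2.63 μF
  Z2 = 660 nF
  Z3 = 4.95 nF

Step 1 — Angular frequency: ω = 2π·f = 2π·63 = 395.8 rad/s.
Step 2 — Component impedances:
  Z1: Z = 1/(jωC) = -j/(ω·C) = 0 - j960.6 Ω
  Z2: Z = 1/(jωC) = -j/(ω·C) = 0 - j3828 Ω
  Z3: Z = 1/(jωC) = -j/(ω·C) = 0 - j5.104e+05 Ω
Step 3 — With the output port shorted to ground, the output series arm Z2 runs from the junction to ground; the shunt arm Z3 also runs from the junction to ground. They appear in parallel: Z3 || Z2 = 0 - j3799 Ω.
Step 4 — Series with input arm Z1: Z_in = Z1 + (Z3 || Z2) = 0 - j4760 Ω = 4760∠-90.0° Ω.
Step 5 — Power factor: PF = cos(φ) = Re(Z)/|Z| = 0/4760 = 0.
Step 6 — Type: Im(Z) = -4760 ⇒ leading (phase φ = -90.0°).

PF = 0 (leading, φ = -90.0°)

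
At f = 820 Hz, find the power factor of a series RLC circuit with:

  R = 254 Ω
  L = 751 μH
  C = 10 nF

Step 1 — Angular frequency: ω = 2π·f = 2π·820 = 5152 rad/s.
Step 2 — Component impedances:
  R: Z = R = 254 Ω
  L: Z = jωL = j·5152·0.000751 = 0 + j3.869 Ω
  C: Z = 1/(jωC) = -j/(ω·C) = 0 - j1.941e+04 Ω
Step 3 — Series combination: Z_total = R + L + C = 254 - j1.941e+04 Ω = 1.941e+04∠-89.3° Ω.
Step 4 — Power factor: PF = cos(φ) = Re(Z)/|Z| = 254/1.941e+04 = 0.01309.
Step 5 — Type: Im(Z) = -1.941e+04 ⇒ leading (phase φ = -89.3°).

PF = 0.01309 (leading, φ = -89.3°)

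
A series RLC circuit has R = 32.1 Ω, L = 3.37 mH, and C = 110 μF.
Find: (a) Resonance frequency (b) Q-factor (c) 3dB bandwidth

Step 1 — Resonance condition Im(Z)=0 gives ω₀ = 1/√(LC).
Step 2 — ω₀ = 1/√(0.00337·0.00011) = 1642 rad/s.
Step 3 — f₀ = ω₀/(2π) = 261.4 Hz.
Step 4 — Series Q: Q = ω₀L/R = 1642·0.00337/32.1 = 0.1724.
Step 5 — 3dB bandwidth: Δω = ω₀/Q = 9525 rad/s; BW = Δω/(2π) = 1516 Hz.

(a) f₀ = 261.4 Hz  (b) Q = 0.1724  (c) BW = 1516 Hz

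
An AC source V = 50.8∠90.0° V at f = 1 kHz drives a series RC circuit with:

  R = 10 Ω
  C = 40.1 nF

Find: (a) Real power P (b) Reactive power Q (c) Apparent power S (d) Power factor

Step 1 — Angular frequency: ω = 2π·f = 2π·1000 = 6283 rad/s.
Step 2 — Component impedances:
  R: Z = R = 10 Ω
  C: Z = 1/(jωC) = -j/(ω·C) = 0 - j3969 Ω
Step 3 — Series combination: Z_total = R + C = 10 - j3969 Ω = 3969∠-89.9° Ω.
Step 4 — Source phasor: V = 50.8∠90.0° V = 0 + j50.8 V.
Step 5 — Current: I = V / Z = -0.0128 + j3.225e-05 A = 0.0128∠179.9° A.
Step 6 — Complex power: S = V·I* = 0.001638 - j0.6502 VA.
Step 7 — Real power: P = Re(S) = 0.001638 W.
Step 8 — Reactive power: Q = Im(S) = -0.6502 VAR.
Step 9 — Apparent power: |S| = 0.6502 VA.
Step 10 — Power factor: PF = P/|S| = 0.00252 (leading).

(a) P = 0.001638 W  (b) Q = -0.6502 VAR  (c) S = 0.6502 VA  (d) PF = 0.00252 (leading)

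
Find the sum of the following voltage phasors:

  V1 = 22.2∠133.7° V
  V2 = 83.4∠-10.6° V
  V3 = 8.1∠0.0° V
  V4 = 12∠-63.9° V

Step 1 — Convert each phasor to rectangular form:
  V1 = 22.2·(cos(133.7°) + j·sin(133.7°)) = -15.34 + j16.05 V
  V2 = 83.4·(cos(-10.6°) + j·sin(-10.6°)) = 81.98 - j15.34 V
  V3 = 8.1·(cos(0.0°) + j·sin(0.0°)) = 8.1 V
  V4 = 12·(cos(-63.9°) + j·sin(-63.9°)) = 5.279 - j10.78 V
Step 2 — Sum components: V_total = 80.02 - j10.07 V.
Step 3 — Convert to polar: |V_total| = 80.65 V, ∠V_total = -7.2°.

V_total = 80.65∠-7.2° V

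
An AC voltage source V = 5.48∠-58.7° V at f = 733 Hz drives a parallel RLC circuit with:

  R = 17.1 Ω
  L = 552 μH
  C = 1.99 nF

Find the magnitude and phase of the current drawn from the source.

Step 1 — Angular frequency: ω = 2π·f = 2π·733 = 4606 rad/s.
Step 2 — Component impedances:
  R: Z = R = 17.1 Ω
  L: Z = jωL = j·4606·0.000552 = 0 + j2.542 Ω
  C: Z = 1/(jωC) = -j/(ω·C) = 0 - j1.091e+05 Ω
Step 3 — Parallel combination: 1/Z_total = 1/R + 1/L + 1/C; Z_total = 0.3698 + j2.487 Ω = 2.515∠81.5° Ω.
Step 4 — Source phasor: V = 5.48∠-58.7° V = 2.847 - j4.682 V.
Step 5 — Ohm's law: I = V / Z_total = (2.847 - j4.682) / (0.3698 + j2.487) = -1.675 - j1.394 A.
Step 6 — Convert to polar: |I| = 2.179 A, ∠I = -140.2°.

I = 2.179∠-140.2° A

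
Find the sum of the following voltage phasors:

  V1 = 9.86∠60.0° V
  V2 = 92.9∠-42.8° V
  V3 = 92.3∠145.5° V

Step 1 — Convert each phasor to rectangular form:
  V1 = 9.86·(cos(60.0°) + j·sin(60.0°)) = 4.93 + j8.539 V
  V2 = 92.9·(cos(-42.8°) + j·sin(-42.8°)) = 68.16 - j63.12 V
  V3 = 92.3·(cos(145.5°) + j·sin(145.5°)) = -76.07 + j52.28 V
Step 2 — Sum components: V_total = -2.973 - j2.302 V.
Step 3 — Convert to polar: |V_total| = 3.76 V, ∠V_total = -142.3°.

V_total = 3.76∠-142.3° V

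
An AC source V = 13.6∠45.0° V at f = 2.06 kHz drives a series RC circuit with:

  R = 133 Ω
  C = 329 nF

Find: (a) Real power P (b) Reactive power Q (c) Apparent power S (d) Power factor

Step 1 — Angular frequency: ω = 2π·f = 2π·2060 = 1.294e+04 rad/s.
Step 2 — Component impedances:
  R: Z = R = 133 Ω
  C: Z = 1/(jωC) = -j/(ω·C) = 0 - j234.8 Ω
Step 3 — Series combination: Z_total = R + C = 133 - j234.8 Ω = 269.9∠-60.5° Ω.
Step 4 — Source phasor: V = 13.6∠45.0° V = 9.617 + j9.617 V.
Step 5 — Current: I = V / Z = -0.01345 + j0.04857 A = 0.05039∠105.5° A.
Step 6 — Complex power: S = V·I* = 0.3377 - j0.5963 VA.
Step 7 — Real power: P = Re(S) = 0.3377 W.
Step 8 — Reactive power: Q = Im(S) = -0.5963 VAR.
Step 9 — Apparent power: |S| = 0.6853 VA.
Step 10 — Power factor: PF = P/|S| = 0.4928 (leading).

(a) P = 0.3377 W  (b) Q = -0.5963 VAR  (c) S = 0.6853 VA  (d) PF = 0.4928 (leading)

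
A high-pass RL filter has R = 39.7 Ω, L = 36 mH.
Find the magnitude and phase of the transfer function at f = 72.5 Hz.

Step 1 — Angular frequency: ω = 2π·72.5 = 455.5 rad/s.
Step 2 — Transfer function: H(jω) = jωL/(R + jωL).
Step 3 — Numerator jωL = j·16.4; denominator R + jωL = 39.7 + j16.4.
Step 4 — H = 0.1458 + j0.3529.
Step 5 — Magnitude: |H| = 0.3818 (-8.4 dB); phase: φ = 67.6°.

|H| = 0.3818 (-8.4 dB), φ = 67.6°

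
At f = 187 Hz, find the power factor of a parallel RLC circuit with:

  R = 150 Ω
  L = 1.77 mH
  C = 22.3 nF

Step 1 — Angular frequency: ω = 2π·f = 2π·187 = 1175 rad/s.
Step 2 — Component impedances:
  R: Z = R = 150 Ω
  L: Z = jωL = j·1175·0.00177 = 0 + j2.08 Ω
  C: Z = 1/(jωC) = -j/(ω·C) = 0 - j3.817e+04 Ω
Step 3 — Parallel combination: 1/Z_total = 1/R + 1/L + 1/C; Z_total = 0.02883 + j2.079 Ω = 2.08∠89.2° Ω.
Step 4 — Power factor: PF = cos(φ) = Re(Z)/|Z| = 0.02883/2.08 = 0.01386.
Step 5 — Type: Im(Z) = 2.079 ⇒ lagging (phase φ = 89.2°).

PF = 0.01386 (lagging, φ = 89.2°)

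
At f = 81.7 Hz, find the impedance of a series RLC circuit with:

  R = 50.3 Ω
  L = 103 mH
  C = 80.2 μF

Step 1 — Angular frequency: ω = 2π·f = 2π·81.7 = 513.3 rad/s.
Step 2 — Component impedances:
  R: Z = R = 50.3 Ω
  L: Z = jωL = j·513.3·0.103 = 0 + j52.87 Ω
  C: Z = 1/(jωC) = -j/(ω·C) = 0 - j24.29 Ω
Step 3 — Series combination: Z_total = R + L + C = 50.3 + j28.58 Ω = 57.85∠29.6° Ω.

Z = 50.3 + j28.58 Ω = 57.85∠29.6° Ω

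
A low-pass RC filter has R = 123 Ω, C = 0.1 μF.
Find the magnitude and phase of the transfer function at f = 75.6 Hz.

Step 1 — Angular frequency: ω = 2π·75.6 = 475 rad/s.
Step 2 — Transfer function: H(jω) = 1/(1 + jωRC).
Step 3 — Denominator: 1 + jωRC = 1 + j·475·123·1e-07 = 1 + j0.005843.
Step 4 — H = 1 - j0.005842.
Step 5 — Magnitude: |H| = 1 (-0.0 dB); phase: φ = -0.3°.

|H| = 1 (-0.0 dB), φ = -0.3°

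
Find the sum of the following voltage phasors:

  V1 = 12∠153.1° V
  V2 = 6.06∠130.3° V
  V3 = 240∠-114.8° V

Step 1 — Convert each phasor to rectangular form:
  V1 = 12·(cos(153.1°) + j·sin(153.1°)) = -10.7 + j5.429 V
  V2 = 6.06·(cos(130.3°) + j·sin(130.3°)) = -3.92 + j4.622 V
  V3 = 240·(cos(-114.8°) + j·sin(-114.8°)) = -100.7 - j217.9 V
Step 2 — Sum components: V_total = -115.3 - j207.8 V.
Step 3 — Convert to polar: |V_total| = 237.7 V, ∠V_total = -119.0°.

V_total = 237.7∠-119.0° V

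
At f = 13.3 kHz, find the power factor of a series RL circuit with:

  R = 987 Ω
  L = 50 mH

Step 1 — Angular frequency: ω = 2π·f = 2π·1.33e+04 = 8.357e+04 rad/s.
Step 2 — Component impedances:
  R: Z = R = 987 Ω
  L: Z = jωL = j·8.357e+04·0.05 = 0 + j4178 Ω
Step 3 — Series combination: Z_total = R + L = 987 + j4178 Ω = 4293∠76.7° Ω.
Step 4 — Power factor: PF = cos(φ) = Re(Z)/|Z| = 987/4293 = 0.2299.
Step 5 — Type: Im(Z) = 4178 ⇒ lagging (phase φ = 76.7°).

PF = 0.2299 (lagging, φ = 76.7°)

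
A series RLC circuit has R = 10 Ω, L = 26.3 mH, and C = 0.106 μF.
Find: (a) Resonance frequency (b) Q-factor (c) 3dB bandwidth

Step 1 — Resonance: ω₀ = 1/√(LC) = 1/√(0.0263·1.06e-07) = 1.894e+04 rad/s.
Step 2 — f₀ = ω₀/(2π) = 3014 Hz.
Step 3 — Series Q: Q = ω₀L/R = 1.894e+04·0.0263/10 = 49.81.
Step 4 — Bandwidth: Δω = ω₀/Q = 380.2 rad/s; BW = Δω/(2π) = 60.52 Hz.

(a) f₀ = 3014 Hz  (b) Q = 49.81  (c) BW = 60.52 Hz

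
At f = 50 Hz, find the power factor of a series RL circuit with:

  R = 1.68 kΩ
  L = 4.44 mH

Step 1 — Angular frequency: ω = 2π·f = 2π·50 = 314.2 rad/s.
Step 2 — Component impedances:
  R: Z = R = 1680 Ω
  L: Z = jωL = j·314.2·0.00444 = 0 + j1.395 Ω
Step 3 — Series combination: Z_total = R + L = 1680 + j1.395 Ω = 1680∠0.0° Ω.
Step 4 — Power factor: PF = cos(φ) = Re(Z)/|Z| = 1680/1680 = 1.
Step 5 — Type: Im(Z) = 1.395 ⇒ lagging (phase φ = 0.0°).

PF = 1 (lagging, φ = 0.0°)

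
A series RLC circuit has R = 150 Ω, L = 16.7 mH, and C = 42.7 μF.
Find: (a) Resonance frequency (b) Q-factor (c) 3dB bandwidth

Step 1 — Resonance condition Im(Z)=0 gives ω₀ = 1/√(LC).
Step 2 — ω₀ = 1/√(0.0167·4.27e-05) = 1184 rad/s.
Step 3 — f₀ = ω₀/(2π) = 188.5 Hz.
Step 4 — Series Q: Q = ω₀L/R = 1184·0.0167/150 = 0.1318.
Step 5 — 3dB bandwidth: Δω = ω₀/Q = 8982 rad/s; BW = Δω/(2π) = 1430 Hz.

(a) f₀ = 188.5 Hz  (b) Q = 0.1318  (c) BW = 1430 Hz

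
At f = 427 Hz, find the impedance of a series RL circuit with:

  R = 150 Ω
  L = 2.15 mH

Step 1 — Angular frequency: ω = 2π·f = 2π·427 = 2683 rad/s.
Step 2 — Component impedances:
  R: Z = R = 150 Ω
  L: Z = jωL = j·2683·0.00215 = 0 + j5.768 Ω
Step 3 — Series combination: Z_total = R + L = 150 + j5.768 Ω = 150.1∠2.2° Ω.

Z = 150 + j5.768 Ω = 150.1∠2.2° Ω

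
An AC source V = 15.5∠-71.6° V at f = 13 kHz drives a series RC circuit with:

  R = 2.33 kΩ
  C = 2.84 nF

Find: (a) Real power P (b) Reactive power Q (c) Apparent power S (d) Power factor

Step 1 — Angular frequency: ω = 2π·f = 2π·1.3e+04 = 8.168e+04 rad/s.
Step 2 — Component impedances:
  R: Z = R = 2330 Ω
  C: Z = 1/(jωC) = -j/(ω·C) = 0 - j4311 Ω
Step 3 — Series combination: Z_total = R + C = 2330 - j4311 Ω = 4900∠-61.6° Ω.
Step 4 — Source phasor: V = 15.5∠-71.6° V = 4.893 - j14.71 V.
Step 5 — Current: I = V / Z = 0.003115 - j0.0005488 A = 0.003163∠-10.0° A.
Step 6 — Complex power: S = V·I* = 0.02331 - j0.04313 VA.
Step 7 — Real power: P = Re(S) = 0.02331 W.
Step 8 — Reactive power: Q = Im(S) = -0.04313 VAR.
Step 9 — Apparent power: |S| = 0.04903 VA.
Step 10 — Power factor: PF = P/|S| = 0.4755 (leading).

(a) P = 0.02331 W  (b) Q = -0.04313 VAR  (c) S = 0.04903 VA  (d) PF = 0.4755 (leading)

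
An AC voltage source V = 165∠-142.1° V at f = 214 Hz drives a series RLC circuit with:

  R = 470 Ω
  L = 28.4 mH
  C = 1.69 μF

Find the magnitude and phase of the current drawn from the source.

Step 1 — Angular frequency: ω = 2π·f = 2π·214 = 1345 rad/s.
Step 2 — Component impedances:
  R: Z = R = 470 Ω
  L: Z = jωL = j·1345·0.0284 = 0 + j38.19 Ω
  C: Z = 1/(jωC) = -j/(ω·C) = 0 - j440.1 Ω
Step 3 — Series combination: Z_total = R + L + C = 470 - j401.9 Ω = 618.4∠-40.5° Ω.
Step 4 — Source phasor: V = 165∠-142.1° V = -130.2 - j101.4 V.
Step 5 — Ohm's law: I = V / Z_total = (-130.2 - j101.4) / (470 - j401.9) = -0.0535 - j0.2614 A.
Step 6 — Convert to polar: |I| = 0.2668 A, ∠I = -101.6°.

I = 0.2668∠-101.6° A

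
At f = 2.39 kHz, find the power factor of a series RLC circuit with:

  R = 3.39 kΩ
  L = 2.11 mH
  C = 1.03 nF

Step 1 — Angular frequency: ω = 2π·f = 2π·2390 = 1.502e+04 rad/s.
Step 2 — Component impedances:
  R: Z = R = 3390 Ω
  L: Z = jωL = j·1.502e+04·0.00211 = 0 + j31.69 Ω
  C: Z = 1/(jωC) = -j/(ω·C) = 0 - j6.465e+04 Ω
Step 3 — Series combination: Z_total = R + L + C = 3390 - j6.462e+04 Ω = 6.471e+04∠-87.0° Ω.
Step 4 — Power factor: PF = cos(φ) = Re(Z)/|Z| = 3390/6.471e+04 = 0.05239.
Step 5 — Type: Im(Z) = -6.462e+04 ⇒ leading (phase φ = -87.0°).

PF = 0.05239 (leading, φ = -87.0°)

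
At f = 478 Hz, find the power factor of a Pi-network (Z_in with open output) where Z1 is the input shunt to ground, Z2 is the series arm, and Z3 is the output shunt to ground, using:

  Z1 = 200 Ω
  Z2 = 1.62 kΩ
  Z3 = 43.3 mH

Step 1 — Angular frequency: ω = 2π·f = 2π·478 = 3003 rad/s.
Step 2 — Component impedances:
  Z1: Z = R = 200 Ω
  Z2: Z = R = 1620 Ω
  Z3: Z = jωL = j·3003·0.0433 = 0 + j130 Ω
Step 3 — With open output, the series arm Z2 and the output shunt Z3 appear in series to ground: Z2 + Z3 = 1620 + j130 Ω.
Step 4 — Parallel with input shunt Z1: Z_in = Z1 || (Z2 + Z3) = 178.1 + j1.562 Ω = 178.1∠0.5° Ω.
Step 5 — Power factor: PF = cos(φ) = Re(Z)/|Z| = 178.1/178.1 = 1.
Step 6 — Type: Im(Z) = 1.562 ⇒ lagging (phase φ = 0.5°).

PF = 1 (lagging, φ = 0.5°)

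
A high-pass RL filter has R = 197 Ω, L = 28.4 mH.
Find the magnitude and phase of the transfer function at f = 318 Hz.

Step 1 — Angular frequency: ω = 2π·318 = 1998 rad/s.
Step 2 — Transfer function: H(jω) = jωL/(R + jωL).
Step 3 — Numerator jωL = j·56.74; denominator R + jωL = 197 + j56.74.
Step 4 — H = 0.07661 + j0.266.
Step 5 — Magnitude: |H| = 0.2768 (-11.2 dB); phase: φ = 73.9°.

|H| = 0.2768 (-11.2 dB), φ = 73.9°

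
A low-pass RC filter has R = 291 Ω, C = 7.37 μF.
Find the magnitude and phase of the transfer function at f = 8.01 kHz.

Step 1 — Angular frequency: ω = 2π·8010 = 5.033e+04 rad/s.
Step 2 — Transfer function: H(jω) = 1/(1 + jωRC).
Step 3 — Denominator: 1 + jωRC = 1 + j·5.033e+04·291·7.37e-06 = 1 + j107.9.
Step 4 — H = 8.583e-05 - j0.009264.
Step 5 — Magnitude: |H| = 0.009264 (-40.7 dB); phase: φ = -89.5°.

|H| = 0.009264 (-40.7 dB), φ = -89.5°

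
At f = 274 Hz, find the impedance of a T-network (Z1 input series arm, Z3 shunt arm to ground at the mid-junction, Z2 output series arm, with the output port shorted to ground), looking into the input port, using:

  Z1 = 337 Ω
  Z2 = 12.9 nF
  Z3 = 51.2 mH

Step 1 — Angular frequency: ω = 2π·f = 2π·274 = 1722 rad/s.
Step 2 — Component impedances:
  Z1: Z = R = 337 Ω
  Z2: Z = 1/(jωC) = -j/(ω·C) = 0 - j4.503e+04 Ω
  Z3: Z = jωL = j·1722·0.0512 = 0 + j88.15 Ω
Step 3 — With the output port shorted to ground, the output series arm Z2 runs from the junction to ground; the shunt arm Z3 also runs from the junction to ground. They appear in parallel: Z3 || Z2 = 0 + j88.32 Ω.
Step 4 — Series with input arm Z1: Z_in = Z1 + (Z3 || Z2) = 337 + j88.32 Ω = 348.4∠14.7° Ω.

Z = 337 + j88.32 Ω = 348.4∠14.7° Ω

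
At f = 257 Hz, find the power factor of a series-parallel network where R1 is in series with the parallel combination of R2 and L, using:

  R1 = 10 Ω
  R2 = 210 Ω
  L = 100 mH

Step 1 — Angular frequency: ω = 2π·f = 2π·257 = 1615 rad/s.
Step 2 — Component impedances:
  R1: Z = R = 10 Ω
  R2: Z = R = 210 Ω
  L: Z = jωL = j·1615·0.1 = 0 + j161.5 Ω
Step 3 — Parallel branch: R2 || L = 1/(1/R2 + 1/L) = 78.03 + j101.5 Ω.
Step 4 — Series with R1: Z_total = R1 + (R2 || L) = 88.03 + j101.5 Ω = 134.3∠49.1° Ω.
Step 5 — Power factor: PF = cos(φ) = Re(Z)/|Z| = 88.03/134.34 = 0.6553.
Step 6 — Type: Im(Z) = 101.5 ⇒ lagging (phase φ = 49.1°).

PF = 0.6553 (lagging, φ = 49.1°)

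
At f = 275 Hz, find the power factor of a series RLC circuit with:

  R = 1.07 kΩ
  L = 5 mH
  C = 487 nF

Step 1 — Angular frequency: ω = 2π·f = 2π·275 = 1728 rad/s.
Step 2 — Component impedances:
  R: Z = R = 1070 Ω
  L: Z = jωL = j·1728·0.005 = 0 + j8.639 Ω
  C: Z = 1/(jωC) = -j/(ω·C) = 0 - j1188 Ω
Step 3 — Series combination: Z_total = R + L + C = 1070 - j1180 Ω = 1593∠-47.8° Ω.
Step 4 — Power factor: PF = cos(φ) = Re(Z)/|Z| = 1070/1592.7 = 0.6718.
Step 5 — Type: Im(Z) = -1180 ⇒ leading (phase φ = -47.8°).

PF = 0.6718 (leading, φ = -47.8°)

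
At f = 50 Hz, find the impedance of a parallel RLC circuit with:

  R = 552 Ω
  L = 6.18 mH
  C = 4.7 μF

Step 1 — Angular frequency: ω = 2π·f = 2π·50 = 314.2 rad/s.
Step 2 — Component impedances:
  R: Z = R = 552 Ω
  L: Z = jωL = j·314.2·0.00618 = 0 + j1.942 Ω
  C: Z = 1/(jωC) = -j/(ω·C) = 0 - j677.3 Ω
Step 3 — Parallel combination: 1/Z_total = 1/R + 1/L + 1/C; Z_total = 0.006868 + j1.947 Ω = 1.947∠89.8° Ω.

Z = 0.006868 + j1.947 Ω = 1.947∠89.8° Ω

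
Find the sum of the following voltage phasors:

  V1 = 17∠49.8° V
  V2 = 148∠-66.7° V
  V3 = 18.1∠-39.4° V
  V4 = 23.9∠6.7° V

Step 1 — Convert each phasor to rectangular form:
  V1 = 17·(cos(49.8°) + j·sin(49.8°)) = 10.97 + j12.98 V
  V2 = 148·(cos(-66.7°) + j·sin(-66.7°)) = 58.54 - j135.9 V
  V3 = 18.1·(cos(-39.4°) + j·sin(-39.4°)) = 13.99 - j11.49 V
  V4 = 23.9·(cos(6.7°) + j·sin(6.7°)) = 23.74 + j2.788 V
Step 2 — Sum components: V_total = 107.2 - j131.6 V.
Step 3 — Convert to polar: |V_total| = 169.8 V, ∠V_total = -50.8°.

V_total = 169.8∠-50.8° V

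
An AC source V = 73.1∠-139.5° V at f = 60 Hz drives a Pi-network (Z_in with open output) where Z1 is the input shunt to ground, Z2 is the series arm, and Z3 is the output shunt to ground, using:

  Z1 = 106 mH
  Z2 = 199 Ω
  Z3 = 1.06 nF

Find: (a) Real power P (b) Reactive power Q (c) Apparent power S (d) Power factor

Step 1 — Angular frequency: ω = 2π·f = 2π·60 = 377 rad/s.
Step 2 — Component impedances:
  Z1: Z = jωL = j·377·0.106 = 0 + j39.96 Ω
  Z2: Z = R = 199 Ω
  Z3: Z = 1/(jωC) = -j/(ω·C) = 0 - j2.502e+06 Ω
Step 3 — With open output, the series arm Z2 and the output shunt Z3 appear in series to ground: Z2 + Z3 = 199 - j2.502e+06 Ω.
Step 4 — Parallel with input shunt Z1: Z_in = Z1 || (Z2 + Z3) = 5.075e-08 + j39.96 Ω = 39.96∠90.0° Ω.
Step 5 — Source phasor: V = 73.1∠-139.5° V = -55.59 - j47.47 V.
Step 6 — Current: I = V / Z = -1.188 + j1.391 A = 1.829∠130.5° A.
Step 7 — Complex power: S = V·I* = 1.698e-07 + j133.7 VA.
Step 8 — Real power: P = Re(S) = 1.698e-07 W.
Step 9 — Reactive power: Q = Im(S) = 133.7 VAR.
Step 10 — Apparent power: |S| = 133.7 VA.
Step 11 — Power factor: PF = P/|S| = 1.27e-09 (lagging).

(a) P = 1.698e-07 W  (b) Q = 133.7 VAR  (c) S = 133.7 VA  (d) PF = 1.27e-09 (lagging)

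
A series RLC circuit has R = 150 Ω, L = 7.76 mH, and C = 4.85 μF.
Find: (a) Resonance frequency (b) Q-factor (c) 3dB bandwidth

Step 1 — Resonance: ω₀ = 1/√(LC) = 1/√(0.00776·4.85e-06) = 5155 rad/s.
Step 2 — f₀ = ω₀/(2π) = 820.4 Hz.
Step 3 — Series Q: Q = ω₀L/R = 5155·0.00776/150 = 0.2667.
Step 4 — Bandwidth: Δω = ω₀/Q = 1.933e+04 rad/s; BW = Δω/(2π) = 3076 Hz.

(a) f₀ = 820.4 Hz  (b) Q = 0.2667  (c) BW = 3076 Hz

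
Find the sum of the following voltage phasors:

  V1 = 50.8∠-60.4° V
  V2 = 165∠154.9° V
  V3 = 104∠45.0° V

Step 1 — Convert each phasor to rectangular form:
  V1 = 50.8·(cos(-60.4°) + j·sin(-60.4°)) = 25.09 - j44.17 V
  V2 = 165·(cos(154.9°) + j·sin(154.9°)) = -149.4 + j69.99 V
  V3 = 104·(cos(45.0°) + j·sin(45.0°)) = 73.54 + j73.54 V
Step 2 — Sum components: V_total = -50.79 + j99.36 V.
Step 3 — Convert to polar: |V_total| = 111.6 V, ∠V_total = 117.1°.

V_total = 111.6∠117.1° V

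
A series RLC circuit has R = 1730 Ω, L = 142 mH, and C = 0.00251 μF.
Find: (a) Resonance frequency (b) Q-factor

Step 1 — Resonance condition Im(Z)=0 gives ω₀ = 1/√(LC).
Step 2 — ω₀ = 1/√(0.142·2.51e-09) = 5.297e+04 rad/s.
Step 3 — f₀ = ω₀/(2π) = 8430 Hz.
Step 4 — Series Q: Q = ω₀L/R = 5.297e+04·0.142/1730 = 4.348.

(a) f₀ = 8430 Hz  (b) Q = 4.348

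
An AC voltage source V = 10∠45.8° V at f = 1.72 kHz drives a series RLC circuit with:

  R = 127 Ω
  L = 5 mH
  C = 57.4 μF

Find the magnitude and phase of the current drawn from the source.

Step 1 — Angular frequency: ω = 2π·f = 2π·1720 = 1.081e+04 rad/s.
Step 2 — Component impedances:
  R: Z = R = 127 Ω
  L: Z = jωL = j·1.081e+04·0.005 = 0 + j54.04 Ω
  C: Z = 1/(jωC) = -j/(ω·C) = 0 - j1.612 Ω
Step 3 — Series combination: Z_total = R + L + C = 127 + j52.42 Ω = 137.4∠22.4° Ω.
Step 4 — Source phasor: V = 10∠45.8° V = 6.972 + j7.169 V.
Step 5 — Ohm's law: I = V / Z_total = (6.972 + j7.169) / (127 + j52.42) = 0.06681 + j0.02887 A.
Step 6 — Convert to polar: |I| = 0.07278 A, ∠I = 23.4°.

I = 0.07278∠23.4° A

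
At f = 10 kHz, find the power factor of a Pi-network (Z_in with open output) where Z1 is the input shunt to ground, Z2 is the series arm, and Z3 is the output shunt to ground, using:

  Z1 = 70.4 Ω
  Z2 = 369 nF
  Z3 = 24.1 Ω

Step 1 — Angular frequency: ω = 2π·f = 2π·1e+04 = 6.283e+04 rad/s.
Step 2 — Component impedances:
  Z1: Z = R = 70.4 Ω
  Z2: Z = 1/(jωC) = -j/(ω·C) = 0 - j43.13 Ω
  Z3: Z = R = 24.1 Ω
Step 3 — With open output, the series arm Z2 and the output shunt Z3 appear in series to ground: Z2 + Z3 = 24.1 - j43.13 Ω.
Step 4 — Parallel with input shunt Z1: Z_in = Z1 || (Z2 + Z3) = 27 - j19.81 Ω = 33.48∠-36.3° Ω.
Step 5 — Power factor: PF = cos(φ) = Re(Z)/|Z| = 26.996/33.485 = 0.8062.
Step 6 — Type: Im(Z) = -19.81 ⇒ leading (phase φ = -36.3°).

PF = 0.8062 (leading, φ = -36.3°)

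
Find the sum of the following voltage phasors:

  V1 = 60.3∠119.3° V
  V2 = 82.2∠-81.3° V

Step 1 — Convert each phasor to rectangular form:
  V1 = 60.3·(cos(119.3°) + j·sin(119.3°)) = -29.51 + j52.59 V
  V2 = 82.2·(cos(-81.3°) + j·sin(-81.3°)) = 12.43 - j81.25 V
Step 2 — Sum components: V_total = -17.08 - j28.67 V.
Step 3 — Convert to polar: |V_total| = 33.37 V, ∠V_total = -120.8°.

V_total = 33.37∠-120.8° V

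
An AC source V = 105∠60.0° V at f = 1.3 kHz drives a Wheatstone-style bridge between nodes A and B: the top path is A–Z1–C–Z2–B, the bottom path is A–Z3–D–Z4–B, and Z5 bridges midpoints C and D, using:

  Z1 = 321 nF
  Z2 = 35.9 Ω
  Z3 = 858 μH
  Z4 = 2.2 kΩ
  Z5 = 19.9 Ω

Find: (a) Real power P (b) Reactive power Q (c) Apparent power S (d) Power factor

Step 1 — Angular frequency: ω = 2π·f = 2π·1300 = 8168 rad/s.
Step 2 — Component impedances:
  Z1: Z = 1/(jωC) = -j/(ω·C) = 0 - j381.4 Ω
  Z2: Z = R = 35.9 Ω
  Z3: Z = jωL = j·8168·0.000858 = 0 + j7.008 Ω
  Z4: Z = R = 2200 Ω
  Z5: Z = R = 19.9 Ω
Step 3 — Bridge requires nodal analysis (the Z5 bridge couples midpoints C and D, so the two paths cannot be reduced to a simple series/parallel combination). Setting node B to ground and injecting 1 A at node A, the 3-node admittance system at A, C, D solves to V_A = Z_AB = 55.1 + j6.098 Ω = 55.43∠6.3° Ω.
Step 4 — Source phasor: V = 105∠60.0° V = 52.5 + j90.93 V.
Step 5 — Current: I = V / Z = 1.122 + j1.526 A = 1.894∠53.7° A.
Step 6 — Complex power: S = V·I* = 197.7 + j21.88 VA.
Step 7 — Real power: P = Re(S) = 197.7 W.
Step 8 — Reactive power: Q = Im(S) = 21.88 VAR.
Step 9 — Apparent power: |S| = 198.9 VA.
Step 10 — Power factor: PF = P/|S| = 0.9939 (lagging).

(a) P = 197.7 W  (b) Q = 21.88 VAR  (c) S = 198.9 VA  (d) PF = 0.9939 (lagging)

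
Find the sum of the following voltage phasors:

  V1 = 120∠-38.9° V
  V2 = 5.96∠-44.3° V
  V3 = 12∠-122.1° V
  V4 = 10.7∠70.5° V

Step 1 — Convert each phasor to rectangular form:
  V1 = 120·(cos(-38.9°) + j·sin(-38.9°)) = 93.39 - j75.36 V
  V2 = 5.96·(cos(-44.3°) + j·sin(-44.3°)) = 4.266 - j4.163 V
  V3 = 12·(cos(-122.1°) + j·sin(-122.1°)) = -6.377 - j10.17 V
  V4 = 10.7·(cos(70.5°) + j·sin(70.5°)) = 3.572 + j10.09 V
Step 2 — Sum components: V_total = 94.85 - j79.6 V.
Step 3 — Convert to polar: |V_total| = 123.8 V, ∠V_total = -40.0°.

V_total = 123.8∠-40.0° V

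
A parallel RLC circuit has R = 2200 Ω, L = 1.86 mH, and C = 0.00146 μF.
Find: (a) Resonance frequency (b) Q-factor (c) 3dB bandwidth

Step 1 — Resonance: ω₀ = 1/√(LC) = 1/√(0.00186·1.46e-09) = 6.068e+05 rad/s.
Step 2 — f₀ = ω₀/(2π) = 9.658e+04 Hz.
Step 3 — Parallel Q: Q = R/(ω₀L) = 2200/(6.068e+05·0.00186) = 1.949.
Step 4 — Bandwidth: Δω = ω₀/Q = 3.113e+05 rad/s; BW = Δω/(2π) = 4.955e+04 Hz.

(a) f₀ = 9.658e+04 Hz  (b) Q = 1.949  (c) BW = 4.955e+04 Hz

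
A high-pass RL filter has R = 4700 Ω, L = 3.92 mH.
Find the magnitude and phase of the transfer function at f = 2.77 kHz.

Step 1 — Angular frequency: ω = 2π·2770 = 1.74e+04 rad/s.
Step 2 — Transfer function: H(jω) = jωL/(R + jωL).
Step 3 — Numerator jωL = j·68.23; denominator R + jωL = 4700 + j68.23.
Step 4 — H = 0.0002107 + j0.01451.
Step 5 — Magnitude: |H| = 0.01451 (-36.8 dB); phase: φ = 89.2°.

|H| = 0.01451 (-36.8 dB), φ = 89.2°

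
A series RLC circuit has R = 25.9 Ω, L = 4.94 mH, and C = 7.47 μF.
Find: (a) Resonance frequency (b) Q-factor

Step 1 — Resonance condition Im(Z)=0 gives ω₀ = 1/√(LC).
Step 2 — ω₀ = 1/√(0.00494·7.47e-06) = 5206 rad/s.
Step 3 — f₀ = ω₀/(2π) = 828.5 Hz.
Step 4 — Series Q: Q = ω₀L/R = 5206·0.00494/25.9 = 0.9929.

(a) f₀ = 828.5 Hz  (b) Q = 0.9929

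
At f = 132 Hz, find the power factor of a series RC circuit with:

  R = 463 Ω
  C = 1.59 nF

Step 1 — Angular frequency: ω = 2π·f = 2π·132 = 829.4 rad/s.
Step 2 — Component impedances:
  R: Z = R = 463 Ω
  C: Z = 1/(jωC) = -j/(ω·C) = 0 - j7.583e+05 Ω
Step 3 — Series combination: Z_total = R + C = 463 - j7.583e+05 Ω = 7.583e+05∠-90.0° Ω.
Step 4 — Power factor: PF = cos(φ) = Re(Z)/|Z| = 463/7.583e+05 = 0.0006106.
Step 5 — Type: Im(Z) = -7.583e+05 ⇒ leading (phase φ = -90.0°).

PF = 0.0006106 (leading, φ = -90.0°)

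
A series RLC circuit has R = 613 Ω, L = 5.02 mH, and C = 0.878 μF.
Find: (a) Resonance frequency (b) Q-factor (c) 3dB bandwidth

Step 1 — Resonance condition Im(Z)=0 gives ω₀ = 1/√(LC).
Step 2 — ω₀ = 1/√(0.00502·8.78e-07) = 1.506e+04 rad/s.
Step 3 — f₀ = ω₀/(2π) = 2397 Hz.
Step 4 — Series Q: Q = ω₀L/R = 1.506e+04·0.00502/613 = 0.1234.
Step 5 — 3dB bandwidth: Δω = ω₀/Q = 1.221e+05 rad/s; BW = Δω/(2π) = 1.943e+04 Hz.

(a) f₀ = 2397 Hz  (b) Q = 0.1234  (c) BW = 1.943e+04 Hz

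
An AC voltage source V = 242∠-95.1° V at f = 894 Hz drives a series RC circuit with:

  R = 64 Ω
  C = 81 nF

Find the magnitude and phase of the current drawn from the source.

Step 1 — Angular frequency: ω = 2π·f = 2π·894 = 5617 rad/s.
Step 2 — Component impedances:
  R: Z = R = 64 Ω
  C: Z = 1/(jωC) = -j/(ω·C) = 0 - j2198 Ω
Step 3 — Series combination: Z_total = R + C = 64 - j2198 Ω = 2199∠-88.3° Ω.
Step 4 — Source phasor: V = 242∠-95.1° V = -21.51 - j241 V.
Step 5 — Ohm's law: I = V / Z_total = (-21.51 - j241) / (64 - j2198) = 0.1093 - j0.01297 A.
Step 6 — Convert to polar: |I| = 0.1101 A, ∠I = -6.8°.

I = 0.1101∠-6.8° A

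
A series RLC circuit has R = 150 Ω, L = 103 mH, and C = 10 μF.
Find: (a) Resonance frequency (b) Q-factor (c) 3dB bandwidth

Step 1 — Resonance: ω₀ = 1/√(LC) = 1/√(0.103·1e-05) = 985.3 rad/s.
Step 2 — f₀ = ω₀/(2π) = 156.8 Hz.
Step 3 — Series Q: Q = ω₀L/R = 985.3·0.103/150 = 0.6766.
Step 4 — Bandwidth: Δω = ω₀/Q = 1456 rad/s; BW = Δω/(2π) = 231.8 Hz.

(a) f₀ = 156.8 Hz  (b) Q = 0.6766  (c) BW = 231.8 Hz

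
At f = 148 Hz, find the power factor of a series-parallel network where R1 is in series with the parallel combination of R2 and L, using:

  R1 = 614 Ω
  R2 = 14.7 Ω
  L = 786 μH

Step 1 — Angular frequency: ω = 2π·f = 2π·148 = 929.9 rad/s.
Step 2 — Component impedances:
  R1: Z = R = 614 Ω
  R2: Z = R = 14.7 Ω
  L: Z = jωL = j·929.9·0.000786 = 0 + j0.7309 Ω
Step 3 — Parallel branch: R2 || L = 1/(1/R2 + 1/L) = 0.03625 + j0.7291 Ω.
Step 4 — Series with R1: Z_total = R1 + (R2 || L) = 614 + j0.7291 Ω = 614∠0.1° Ω.
Step 5 — Power factor: PF = cos(φ) = Re(Z)/|Z| = 614/614 = 1.
Step 6 — Type: Im(Z) = 0.7291 ⇒ lagging (phase φ = 0.1°).

PF = 1 (lagging, φ = 0.1°)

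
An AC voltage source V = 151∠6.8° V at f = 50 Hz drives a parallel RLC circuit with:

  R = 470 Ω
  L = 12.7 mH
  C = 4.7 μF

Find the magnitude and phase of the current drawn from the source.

Step 1 — Angular frequency: ω = 2π·f = 2π·50 = 314.2 rad/s.
Step 2 — Component impedances:
  R: Z = R = 470 Ω
  L: Z = jωL = j·314.2·0.0127 = 0 + j3.99 Ω
  C: Z = 1/(jωC) = -j/(ω·C) = 0 - j677.3 Ω
Step 3 — Parallel combination: 1/Z_total = 1/R + 1/L + 1/C; Z_total = 0.03427 + j4.013 Ω = 4.013∠89.5° Ω.
Step 4 — Source phasor: V = 151∠6.8° V = 149.9 + j17.88 V.
Step 5 — Ohm's law: I = V / Z_total = (149.9 + j17.88) / (0.03427 + j4.013) = 4.774 - j37.32 A.
Step 6 — Convert to polar: |I| = 37.62 A, ∠I = -82.7°.

I = 37.62∠-82.7° A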